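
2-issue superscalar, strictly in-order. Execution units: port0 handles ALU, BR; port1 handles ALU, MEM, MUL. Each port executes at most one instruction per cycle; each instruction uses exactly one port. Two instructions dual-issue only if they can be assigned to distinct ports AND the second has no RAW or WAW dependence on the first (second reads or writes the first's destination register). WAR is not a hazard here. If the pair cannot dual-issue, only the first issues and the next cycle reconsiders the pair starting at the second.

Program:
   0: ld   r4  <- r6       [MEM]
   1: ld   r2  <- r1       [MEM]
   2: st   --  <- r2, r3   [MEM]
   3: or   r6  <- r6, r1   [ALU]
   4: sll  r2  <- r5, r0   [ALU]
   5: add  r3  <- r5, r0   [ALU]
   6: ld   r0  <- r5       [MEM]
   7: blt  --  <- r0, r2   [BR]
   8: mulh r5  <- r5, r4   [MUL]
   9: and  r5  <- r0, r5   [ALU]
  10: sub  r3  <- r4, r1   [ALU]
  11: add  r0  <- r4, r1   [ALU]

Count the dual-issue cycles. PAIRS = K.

PAIRS = 4

t=0 i0:ld ; no-port MEM/MEM
t=1 i1:ld ; no-port MEM/MEM
t=2 i2/i3:st or ; pair
t=3 i4/i5:sll add ; pair
t=4 i6:ld ; RAW r0
t=5 i7/i8:blt mulh ; pair
t=6 i9/i10:and sub ; pair
t=7 i11:add ; tail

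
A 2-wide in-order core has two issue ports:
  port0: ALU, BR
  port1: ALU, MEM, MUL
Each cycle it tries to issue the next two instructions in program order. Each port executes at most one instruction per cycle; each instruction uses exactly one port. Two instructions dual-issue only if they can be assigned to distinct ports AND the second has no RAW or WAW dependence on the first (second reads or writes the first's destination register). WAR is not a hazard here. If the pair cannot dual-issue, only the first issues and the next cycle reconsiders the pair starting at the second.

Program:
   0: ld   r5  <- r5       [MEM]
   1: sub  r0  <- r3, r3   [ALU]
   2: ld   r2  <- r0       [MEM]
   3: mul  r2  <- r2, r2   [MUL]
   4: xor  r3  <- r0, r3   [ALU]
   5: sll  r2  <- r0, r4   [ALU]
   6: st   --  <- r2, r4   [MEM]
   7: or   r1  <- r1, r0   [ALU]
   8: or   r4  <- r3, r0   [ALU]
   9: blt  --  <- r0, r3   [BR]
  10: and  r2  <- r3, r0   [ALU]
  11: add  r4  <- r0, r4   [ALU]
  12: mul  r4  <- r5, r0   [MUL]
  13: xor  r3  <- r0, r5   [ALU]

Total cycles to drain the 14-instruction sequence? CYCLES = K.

CYCLES = 8

c0: i0&i1 ld+sub  pair
c1: i2 ld  no-port MEM/MUL
c2: i3&i4 mul+xor  pair
c3: i5 sll  RAW r2
c4: i6&i7 st+or  pair
c5: i8&i9 or+blt  pair
c6: i10&i11 and+add  pair
c7: i12&i13 mul+xor  pair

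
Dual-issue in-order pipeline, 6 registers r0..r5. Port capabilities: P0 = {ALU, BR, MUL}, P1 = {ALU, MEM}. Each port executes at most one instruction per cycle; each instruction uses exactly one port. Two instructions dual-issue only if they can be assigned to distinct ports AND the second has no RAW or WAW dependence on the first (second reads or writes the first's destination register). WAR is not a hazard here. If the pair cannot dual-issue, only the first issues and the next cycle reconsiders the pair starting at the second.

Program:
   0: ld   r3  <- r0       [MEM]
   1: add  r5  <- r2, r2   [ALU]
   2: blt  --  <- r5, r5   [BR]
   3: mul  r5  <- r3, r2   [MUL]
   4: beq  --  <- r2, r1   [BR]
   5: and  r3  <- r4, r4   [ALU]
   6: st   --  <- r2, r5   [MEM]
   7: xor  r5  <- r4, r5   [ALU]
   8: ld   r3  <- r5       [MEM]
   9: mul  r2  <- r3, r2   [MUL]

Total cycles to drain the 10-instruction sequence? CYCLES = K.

#0 head=0: ld add i0&i1 dual
#1 head=2: blt i2 no-port BR/MUL
#2 head=3: mul i3 no-port MUL/BR
#3 head=4: beq and i4&i5 dual
#4 head=6: st xor i6&i7 dual
#5 head=8: ld i8 RAW r3
#6 head=9: mul i9 tail

CYCLES = 7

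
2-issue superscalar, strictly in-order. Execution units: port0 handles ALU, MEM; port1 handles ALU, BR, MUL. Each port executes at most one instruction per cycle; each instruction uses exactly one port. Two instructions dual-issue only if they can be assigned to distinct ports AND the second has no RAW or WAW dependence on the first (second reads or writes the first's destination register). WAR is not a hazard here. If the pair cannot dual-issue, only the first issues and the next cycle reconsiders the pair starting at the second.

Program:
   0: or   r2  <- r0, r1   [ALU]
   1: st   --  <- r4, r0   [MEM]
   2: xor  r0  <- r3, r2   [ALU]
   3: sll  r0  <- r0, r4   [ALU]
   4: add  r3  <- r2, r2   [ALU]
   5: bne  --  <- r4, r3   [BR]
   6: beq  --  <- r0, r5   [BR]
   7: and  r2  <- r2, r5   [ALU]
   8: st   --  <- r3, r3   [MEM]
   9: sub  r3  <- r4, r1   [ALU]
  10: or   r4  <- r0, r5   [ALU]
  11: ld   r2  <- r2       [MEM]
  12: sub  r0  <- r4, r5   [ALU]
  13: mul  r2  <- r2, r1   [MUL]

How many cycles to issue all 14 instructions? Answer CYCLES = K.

CYCLES = 8

[0] i0/i1  or.ALU st.MEM  -- pair
[1] i2  xor.ALU  -- RAW+WAW r0
[2] i3/i4  sll.ALU add.ALU  -- pair
[3] i5  bne.BR  -- no-port BR/BR
[4] i6/i7  beq.BR and.ALU  -- pair
[5] i8/i9  st.MEM sub.ALU  -- pair
[6] i10/i11  or.ALU ld.MEM  -- pair
[7] i12/i13  sub.ALU mul.MUL  -- pair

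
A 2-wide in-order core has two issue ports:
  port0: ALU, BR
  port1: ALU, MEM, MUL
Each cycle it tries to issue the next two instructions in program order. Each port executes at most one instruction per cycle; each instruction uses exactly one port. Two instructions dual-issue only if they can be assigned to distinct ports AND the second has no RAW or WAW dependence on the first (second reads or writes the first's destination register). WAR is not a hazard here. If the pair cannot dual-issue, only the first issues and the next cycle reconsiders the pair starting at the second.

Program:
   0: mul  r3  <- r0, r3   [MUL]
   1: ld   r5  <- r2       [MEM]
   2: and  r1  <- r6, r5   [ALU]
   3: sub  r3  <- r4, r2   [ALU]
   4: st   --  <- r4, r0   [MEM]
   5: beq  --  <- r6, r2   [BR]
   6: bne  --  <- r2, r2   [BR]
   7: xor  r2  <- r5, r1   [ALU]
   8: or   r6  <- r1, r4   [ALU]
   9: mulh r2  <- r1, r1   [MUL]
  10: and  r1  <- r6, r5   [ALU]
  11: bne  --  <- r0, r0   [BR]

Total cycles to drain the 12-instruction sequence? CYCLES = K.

CYCLES = 7

  cy0 -> i0 (mul) no-port MUL/MEM
  cy1 -> i1 (ld) RAW r5
  cy2 -> i2/i3 (and sub) dual
  cy3 -> i4/i5 (st beq) dual
  cy4 -> i6/i7 (bne xor) dual
  cy5 -> i8/i9 (or mulh) dual
  cy6 -> i10/i11 (and bne) dual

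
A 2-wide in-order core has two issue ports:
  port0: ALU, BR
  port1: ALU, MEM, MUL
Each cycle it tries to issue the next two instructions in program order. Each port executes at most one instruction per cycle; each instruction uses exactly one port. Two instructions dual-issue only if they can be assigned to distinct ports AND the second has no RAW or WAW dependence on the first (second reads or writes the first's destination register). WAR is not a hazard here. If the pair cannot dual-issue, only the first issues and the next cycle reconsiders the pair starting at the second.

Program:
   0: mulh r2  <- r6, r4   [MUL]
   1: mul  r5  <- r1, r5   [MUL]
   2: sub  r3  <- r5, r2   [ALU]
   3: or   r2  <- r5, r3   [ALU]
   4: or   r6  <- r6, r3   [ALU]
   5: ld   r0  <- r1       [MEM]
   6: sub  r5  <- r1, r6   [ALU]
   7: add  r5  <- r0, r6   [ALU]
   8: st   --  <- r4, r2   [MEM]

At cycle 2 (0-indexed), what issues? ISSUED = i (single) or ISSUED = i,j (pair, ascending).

  cy0 -> i0 (mulh) no-port MUL/MUL
  cy1 -> i1 (mul) RAW r5
  cy2 -> i2 (sub) RAW r3
  cy3 -> i3/i4 (or+or) 2-wide
  cy4 -> i5/i6 (ld+sub) 2-wide
  cy5 -> i7/i8 (add+st) 2-wide

ISSUED = 2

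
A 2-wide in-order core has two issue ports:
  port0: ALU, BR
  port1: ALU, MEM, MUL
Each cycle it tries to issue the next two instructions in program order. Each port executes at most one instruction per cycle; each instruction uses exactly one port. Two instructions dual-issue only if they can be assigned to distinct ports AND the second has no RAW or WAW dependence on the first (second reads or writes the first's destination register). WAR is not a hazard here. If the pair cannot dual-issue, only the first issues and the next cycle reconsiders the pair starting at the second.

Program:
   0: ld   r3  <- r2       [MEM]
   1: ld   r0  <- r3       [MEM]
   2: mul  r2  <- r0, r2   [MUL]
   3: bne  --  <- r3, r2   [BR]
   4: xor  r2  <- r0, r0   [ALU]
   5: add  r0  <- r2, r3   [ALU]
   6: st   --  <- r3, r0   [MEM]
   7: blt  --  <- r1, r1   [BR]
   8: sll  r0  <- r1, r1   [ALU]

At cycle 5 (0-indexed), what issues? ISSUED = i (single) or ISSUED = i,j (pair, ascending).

ISSUED = 6,7

t=0 i0:ld.MEM ; no-port MEM/MEM
t=1 i1:ld.MEM ; no-port MEM/MUL
t=2 i2:mul.MUL ; RAW r2
t=3 i3/i4:bne.BR;xor.ALU ; pair
t=4 i5:add.ALU ; RAW r0
t=5 i6/i7:st.MEM;blt.BR ; pair
t=6 i8:sll.ALU ; tail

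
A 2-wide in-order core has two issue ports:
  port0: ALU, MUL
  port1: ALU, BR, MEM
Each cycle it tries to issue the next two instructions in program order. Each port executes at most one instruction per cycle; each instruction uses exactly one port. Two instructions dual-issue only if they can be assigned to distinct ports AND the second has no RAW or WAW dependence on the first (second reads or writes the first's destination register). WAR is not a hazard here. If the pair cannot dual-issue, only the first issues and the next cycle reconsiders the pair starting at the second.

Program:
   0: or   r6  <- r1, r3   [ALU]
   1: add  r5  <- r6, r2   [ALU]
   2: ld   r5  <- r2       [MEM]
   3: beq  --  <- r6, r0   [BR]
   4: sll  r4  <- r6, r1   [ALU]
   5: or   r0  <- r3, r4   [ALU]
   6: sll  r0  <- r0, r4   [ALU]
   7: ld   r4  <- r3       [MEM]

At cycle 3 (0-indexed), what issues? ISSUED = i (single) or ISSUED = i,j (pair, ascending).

ISSUED = 3,4

#0 head=0: or.ALU i0 RAW r6
#1 head=1: add.ALU i1 WAW r5
#2 head=2: ld.MEM i2 no-port MEM/BR
#3 head=3: beq.BR sll.ALU i3/i4 dual
#4 head=5: or.ALU i5 RAW+WAW r0
#5 head=6: sll.ALU ld.MEM i6/i7 dual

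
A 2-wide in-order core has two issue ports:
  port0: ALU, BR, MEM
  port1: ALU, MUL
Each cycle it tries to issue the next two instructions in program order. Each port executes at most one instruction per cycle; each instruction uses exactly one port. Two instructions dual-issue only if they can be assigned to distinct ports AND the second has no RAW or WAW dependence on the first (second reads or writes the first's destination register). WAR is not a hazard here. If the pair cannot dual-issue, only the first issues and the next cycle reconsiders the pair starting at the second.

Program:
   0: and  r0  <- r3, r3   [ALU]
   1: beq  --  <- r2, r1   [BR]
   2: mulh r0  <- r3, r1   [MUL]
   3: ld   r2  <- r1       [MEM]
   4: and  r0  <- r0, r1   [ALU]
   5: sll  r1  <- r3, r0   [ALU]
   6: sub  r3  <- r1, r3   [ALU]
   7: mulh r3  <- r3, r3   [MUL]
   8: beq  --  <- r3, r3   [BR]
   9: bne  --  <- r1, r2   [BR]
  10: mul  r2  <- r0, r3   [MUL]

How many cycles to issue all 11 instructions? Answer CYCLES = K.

CYCLES = 8

[0] i0+i1  and.ALU beq.BR  -- dual
[1] i2+i3  mulh.MUL ld.MEM  -- dual
[2] i4  and.ALU  -- RAW r0
[3] i5  sll.ALU  -- RAW r1
[4] i6  sub.ALU  -- RAW+WAW r3
[5] i7  mulh.MUL  -- RAW r3
[6] i8  beq.BR  -- no-port BR/BR
[7] i9+i10  bne.BR mul.MUL  -- dual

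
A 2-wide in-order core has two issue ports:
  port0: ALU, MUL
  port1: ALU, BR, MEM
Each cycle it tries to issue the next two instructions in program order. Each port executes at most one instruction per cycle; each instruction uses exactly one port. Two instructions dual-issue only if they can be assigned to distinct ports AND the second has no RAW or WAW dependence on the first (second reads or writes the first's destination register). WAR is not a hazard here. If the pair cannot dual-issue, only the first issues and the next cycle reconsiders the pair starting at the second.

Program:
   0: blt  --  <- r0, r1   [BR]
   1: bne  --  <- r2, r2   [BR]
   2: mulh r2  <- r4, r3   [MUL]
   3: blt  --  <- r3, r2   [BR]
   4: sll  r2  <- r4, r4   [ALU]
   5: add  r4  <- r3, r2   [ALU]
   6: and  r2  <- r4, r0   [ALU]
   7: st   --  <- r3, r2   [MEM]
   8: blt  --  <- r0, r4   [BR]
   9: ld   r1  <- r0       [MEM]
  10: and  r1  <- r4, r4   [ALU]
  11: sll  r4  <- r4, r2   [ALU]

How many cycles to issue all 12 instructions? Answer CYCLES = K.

0. blt.BR @i0  | no-port BR/BR
1. bne.BR+mulh.MUL @i1/i2  | pair
2. blt.BR+sll.ALU @i3/i4  | pair
3. add.ALU @i5  | RAW r4
4. and.ALU @i6  | RAW r2
5. st.MEM @i7  | no-port MEM/BR
6. blt.BR @i8  | no-port BR/MEM
7. ld.MEM @i9  | WAW r1
8. and.ALU+sll.ALU @i10/i11  | pair

CYCLES = 9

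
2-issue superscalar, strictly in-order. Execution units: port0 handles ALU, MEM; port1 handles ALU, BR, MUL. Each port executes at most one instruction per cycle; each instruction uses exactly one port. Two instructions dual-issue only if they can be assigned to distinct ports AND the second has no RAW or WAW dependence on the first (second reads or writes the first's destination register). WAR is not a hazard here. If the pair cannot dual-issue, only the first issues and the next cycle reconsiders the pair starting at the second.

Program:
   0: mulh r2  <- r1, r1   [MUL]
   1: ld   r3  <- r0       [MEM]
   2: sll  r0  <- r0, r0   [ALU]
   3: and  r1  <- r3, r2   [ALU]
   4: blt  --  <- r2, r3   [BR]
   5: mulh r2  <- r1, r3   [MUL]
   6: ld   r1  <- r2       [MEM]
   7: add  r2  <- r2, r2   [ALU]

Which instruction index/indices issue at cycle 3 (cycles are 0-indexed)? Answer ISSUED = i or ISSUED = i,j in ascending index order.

t=0 i0/i1:mulh.MUL ld.MEM ; pair
t=1 i2/i3:sll.ALU and.ALU ; pair
t=2 i4:blt.BR ; no-port BR/MUL
t=3 i5:mulh.MUL ; RAW r2
t=4 i6/i7:ld.MEM add.ALU ; pair

ISSUED = 5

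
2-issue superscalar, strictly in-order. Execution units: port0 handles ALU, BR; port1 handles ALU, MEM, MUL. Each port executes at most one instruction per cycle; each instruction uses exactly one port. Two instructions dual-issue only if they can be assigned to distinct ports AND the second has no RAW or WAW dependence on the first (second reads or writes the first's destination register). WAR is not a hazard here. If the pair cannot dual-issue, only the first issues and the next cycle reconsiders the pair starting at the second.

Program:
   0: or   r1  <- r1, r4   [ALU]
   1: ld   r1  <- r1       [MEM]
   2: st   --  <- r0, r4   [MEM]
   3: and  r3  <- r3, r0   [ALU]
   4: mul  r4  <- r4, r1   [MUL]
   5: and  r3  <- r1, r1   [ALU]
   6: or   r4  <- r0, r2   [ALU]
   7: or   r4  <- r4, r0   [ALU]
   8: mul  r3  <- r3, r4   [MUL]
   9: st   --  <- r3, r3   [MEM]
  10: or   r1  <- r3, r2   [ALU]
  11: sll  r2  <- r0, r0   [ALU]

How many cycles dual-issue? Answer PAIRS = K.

0. or @i0  | RAW+WAW r1
1. ld @i1  | no-port MEM/MEM
2. st+and @i2,i3  | dual
3. mul+and @i4,i5  | dual
4. or @i6  | RAW+WAW r4
5. or @i7  | RAW r4
6. mul @i8  | no-port MUL/MEM
7. st+or @i9,i10  | dual
8. sll @i11  | tail

PAIRS = 3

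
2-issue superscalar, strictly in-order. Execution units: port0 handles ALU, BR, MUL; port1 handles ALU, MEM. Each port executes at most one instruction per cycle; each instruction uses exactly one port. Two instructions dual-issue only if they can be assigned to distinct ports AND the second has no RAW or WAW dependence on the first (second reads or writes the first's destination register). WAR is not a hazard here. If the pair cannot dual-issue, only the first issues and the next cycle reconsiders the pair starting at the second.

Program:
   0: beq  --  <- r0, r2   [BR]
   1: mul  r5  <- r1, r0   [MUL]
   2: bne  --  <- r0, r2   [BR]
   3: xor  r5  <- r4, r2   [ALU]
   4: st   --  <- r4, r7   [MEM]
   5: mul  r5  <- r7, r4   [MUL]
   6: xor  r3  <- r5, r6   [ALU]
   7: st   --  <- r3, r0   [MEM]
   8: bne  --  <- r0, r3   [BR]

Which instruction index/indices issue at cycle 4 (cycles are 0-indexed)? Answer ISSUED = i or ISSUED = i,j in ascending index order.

ISSUED = 6

  cy0 -> i0 (beq) no-port BR/MUL
  cy1 -> i1 (mul) no-port MUL/BR
  cy2 -> i2/i3 (bne;xor) pair
  cy3 -> i4/i5 (st;mul) pair
  cy4 -> i6 (xor) RAW r3
  cy5 -> i7/i8 (st;bne) pair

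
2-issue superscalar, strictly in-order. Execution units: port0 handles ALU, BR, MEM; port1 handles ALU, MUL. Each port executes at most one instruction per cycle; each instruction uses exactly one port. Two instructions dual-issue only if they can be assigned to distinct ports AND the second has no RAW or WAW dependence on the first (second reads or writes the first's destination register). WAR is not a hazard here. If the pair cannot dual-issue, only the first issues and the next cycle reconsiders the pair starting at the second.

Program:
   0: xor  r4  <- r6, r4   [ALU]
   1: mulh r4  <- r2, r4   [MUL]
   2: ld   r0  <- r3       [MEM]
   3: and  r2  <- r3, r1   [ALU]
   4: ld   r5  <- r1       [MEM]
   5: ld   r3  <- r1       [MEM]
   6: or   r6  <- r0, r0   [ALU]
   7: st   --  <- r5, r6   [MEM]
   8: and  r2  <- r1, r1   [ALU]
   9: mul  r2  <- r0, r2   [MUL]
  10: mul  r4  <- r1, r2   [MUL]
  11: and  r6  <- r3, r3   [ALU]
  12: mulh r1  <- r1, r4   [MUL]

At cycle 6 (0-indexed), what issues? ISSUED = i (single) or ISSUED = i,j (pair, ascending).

t=0 i0:xor ; RAW+WAW r4
t=1 i1/i2:mulh;ld ; 2-wide
t=2 i3/i4:and;ld ; 2-wide
t=3 i5/i6:ld;or ; 2-wide
t=4 i7/i8:st;and ; 2-wide
t=5 i9:mul ; no-port MUL/MUL
t=6 i10/i11:mul;and ; 2-wide
t=7 i12:mulh ; tail

ISSUED = 10,11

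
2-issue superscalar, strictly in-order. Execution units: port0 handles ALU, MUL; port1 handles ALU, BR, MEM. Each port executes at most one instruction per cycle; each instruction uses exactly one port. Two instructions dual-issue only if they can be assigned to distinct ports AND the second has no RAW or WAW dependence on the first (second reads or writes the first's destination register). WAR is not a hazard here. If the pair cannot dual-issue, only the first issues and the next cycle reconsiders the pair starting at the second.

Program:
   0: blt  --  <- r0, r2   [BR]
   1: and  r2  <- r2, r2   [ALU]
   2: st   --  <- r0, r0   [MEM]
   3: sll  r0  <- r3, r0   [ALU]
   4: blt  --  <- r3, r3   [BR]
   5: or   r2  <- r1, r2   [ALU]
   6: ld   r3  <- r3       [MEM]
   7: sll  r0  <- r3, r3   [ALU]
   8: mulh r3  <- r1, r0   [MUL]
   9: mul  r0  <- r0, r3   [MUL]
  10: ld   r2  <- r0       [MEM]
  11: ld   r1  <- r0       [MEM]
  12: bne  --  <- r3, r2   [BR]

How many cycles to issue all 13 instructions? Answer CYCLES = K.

c0: i0+i1 blt.BR;and.ALU  2-wide
c1: i2+i3 st.MEM;sll.ALU  2-wide
c2: i4+i5 blt.BR;or.ALU  2-wide
c3: i6 ld.MEM  RAW r3
c4: i7 sll.ALU  RAW r0
c5: i8 mulh.MUL  no-port MUL/MUL
c6: i9 mul.MUL  RAW r0
c7: i10 ld.MEM  no-port MEM/MEM
c8: i11 ld.MEM  no-port MEM/BR
c9: i12 bne.BR  tail

CYCLES = 10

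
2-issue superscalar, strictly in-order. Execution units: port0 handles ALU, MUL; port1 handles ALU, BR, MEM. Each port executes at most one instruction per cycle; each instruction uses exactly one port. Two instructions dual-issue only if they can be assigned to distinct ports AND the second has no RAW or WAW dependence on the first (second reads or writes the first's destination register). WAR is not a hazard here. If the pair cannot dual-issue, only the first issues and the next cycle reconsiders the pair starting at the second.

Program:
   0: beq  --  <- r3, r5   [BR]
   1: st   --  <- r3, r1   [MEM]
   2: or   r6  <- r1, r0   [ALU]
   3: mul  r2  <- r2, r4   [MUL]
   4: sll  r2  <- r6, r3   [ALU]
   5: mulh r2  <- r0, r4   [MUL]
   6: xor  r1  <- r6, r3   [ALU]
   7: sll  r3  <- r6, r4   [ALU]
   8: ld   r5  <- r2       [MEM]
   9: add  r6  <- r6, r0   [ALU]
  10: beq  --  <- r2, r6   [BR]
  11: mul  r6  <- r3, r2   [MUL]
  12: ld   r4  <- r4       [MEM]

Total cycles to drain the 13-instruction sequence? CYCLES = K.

0. beq @i0  | no-port BR/MEM
1. st/or @i1+i2  | pair
2. mul @i3  | WAW r2
3. sll @i4  | WAW r2
4. mulh/xor @i5+i6  | pair
5. sll/ld @i7+i8  | pair
6. add @i9  | RAW r6
7. beq/mul @i10+i11  | pair
8. ld @i12  | tail

CYCLES = 9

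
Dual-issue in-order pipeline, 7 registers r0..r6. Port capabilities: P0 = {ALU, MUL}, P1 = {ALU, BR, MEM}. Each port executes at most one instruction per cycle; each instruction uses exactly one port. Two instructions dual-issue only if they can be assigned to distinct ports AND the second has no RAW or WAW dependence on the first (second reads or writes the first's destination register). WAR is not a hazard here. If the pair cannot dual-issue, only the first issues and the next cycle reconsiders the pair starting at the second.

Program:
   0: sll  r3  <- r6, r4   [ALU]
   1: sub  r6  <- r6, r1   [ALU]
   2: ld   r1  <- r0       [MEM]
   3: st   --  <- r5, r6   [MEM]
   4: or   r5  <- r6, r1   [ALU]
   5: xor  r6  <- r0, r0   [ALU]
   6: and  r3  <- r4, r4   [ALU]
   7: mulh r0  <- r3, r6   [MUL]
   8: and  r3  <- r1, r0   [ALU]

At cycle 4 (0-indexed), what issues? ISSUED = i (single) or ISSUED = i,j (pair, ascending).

t=0 i0,i1:sll;sub ; 2-wide
t=1 i2:ld ; no-port MEM/MEM
t=2 i3,i4:st;or ; 2-wide
t=3 i5,i6:xor;and ; 2-wide
t=4 i7:mulh ; RAW r0
t=5 i8:and ; tail

ISSUED = 7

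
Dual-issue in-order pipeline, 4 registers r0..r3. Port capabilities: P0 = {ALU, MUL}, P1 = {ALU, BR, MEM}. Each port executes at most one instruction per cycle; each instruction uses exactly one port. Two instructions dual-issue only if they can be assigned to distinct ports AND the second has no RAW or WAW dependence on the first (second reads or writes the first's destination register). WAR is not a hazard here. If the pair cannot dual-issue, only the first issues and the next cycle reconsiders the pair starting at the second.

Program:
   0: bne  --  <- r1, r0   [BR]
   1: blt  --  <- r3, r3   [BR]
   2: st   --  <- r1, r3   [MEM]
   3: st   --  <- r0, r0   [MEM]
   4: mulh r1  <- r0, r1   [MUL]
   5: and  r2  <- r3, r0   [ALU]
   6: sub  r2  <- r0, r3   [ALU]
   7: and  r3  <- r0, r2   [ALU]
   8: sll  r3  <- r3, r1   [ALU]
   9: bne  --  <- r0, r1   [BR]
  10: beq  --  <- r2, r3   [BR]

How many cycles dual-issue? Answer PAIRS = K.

PAIRS = 2

t=0 i0:bne.BR ; no-port BR/BR
t=1 i1:blt.BR ; no-port BR/MEM
t=2 i2:st.MEM ; no-port MEM/MEM
t=3 i3,i4:st.MEM mulh.MUL ; 2-wide
t=4 i5:and.ALU ; WAW r2
t=5 i6:sub.ALU ; RAW r2
t=6 i7:and.ALU ; RAW+WAW r3
t=7 i8,i9:sll.ALU bne.BR ; 2-wide
t=8 i10:beq.BR ; tail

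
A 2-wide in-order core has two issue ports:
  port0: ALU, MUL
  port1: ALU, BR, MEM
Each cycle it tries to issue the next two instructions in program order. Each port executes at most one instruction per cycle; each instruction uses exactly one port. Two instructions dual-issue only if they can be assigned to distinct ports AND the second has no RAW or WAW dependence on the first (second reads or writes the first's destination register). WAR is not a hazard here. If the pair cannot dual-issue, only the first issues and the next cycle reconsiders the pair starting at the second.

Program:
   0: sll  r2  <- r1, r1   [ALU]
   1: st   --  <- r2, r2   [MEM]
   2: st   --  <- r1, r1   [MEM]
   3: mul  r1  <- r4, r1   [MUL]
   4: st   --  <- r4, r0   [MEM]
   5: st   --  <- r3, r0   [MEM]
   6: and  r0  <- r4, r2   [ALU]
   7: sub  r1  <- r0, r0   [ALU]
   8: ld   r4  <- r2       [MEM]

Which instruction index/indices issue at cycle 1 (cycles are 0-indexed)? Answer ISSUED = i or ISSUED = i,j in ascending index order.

ISSUED = 1

[0] i0  sll.ALU  -- RAW r2
[1] i1  st.MEM  -- no-port MEM/MEM
[2] i2/i3  st.MEM;mul.MUL  -- dual
[3] i4  st.MEM  -- no-port MEM/MEM
[4] i5/i6  st.MEM;and.ALU  -- dual
[5] i7/i8  sub.ALU;ld.MEM  -- dual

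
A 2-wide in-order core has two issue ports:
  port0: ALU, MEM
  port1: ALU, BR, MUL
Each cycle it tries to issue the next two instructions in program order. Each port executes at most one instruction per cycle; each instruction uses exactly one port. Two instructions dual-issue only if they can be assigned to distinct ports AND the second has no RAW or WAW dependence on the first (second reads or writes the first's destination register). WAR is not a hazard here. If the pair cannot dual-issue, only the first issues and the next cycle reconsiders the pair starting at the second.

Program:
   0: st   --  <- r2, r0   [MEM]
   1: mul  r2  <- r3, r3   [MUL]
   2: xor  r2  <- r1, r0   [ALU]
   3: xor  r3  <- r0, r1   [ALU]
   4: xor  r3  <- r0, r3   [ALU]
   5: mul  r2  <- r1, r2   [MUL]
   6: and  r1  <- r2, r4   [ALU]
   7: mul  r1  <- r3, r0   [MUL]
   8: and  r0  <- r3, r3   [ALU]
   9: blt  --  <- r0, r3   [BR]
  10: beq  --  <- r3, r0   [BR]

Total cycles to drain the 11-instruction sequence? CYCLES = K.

#0 head=0: st.MEM/mul.MUL i0/i1 pair
#1 head=2: xor.ALU/xor.ALU i2/i3 pair
#2 head=4: xor.ALU/mul.MUL i4/i5 pair
#3 head=6: and.ALU i6 WAW r1
#4 head=7: mul.MUL/and.ALU i7/i8 pair
#5 head=9: blt.BR i9 no-port BR/BR
#6 head=10: beq.BR i10 tail

CYCLES = 7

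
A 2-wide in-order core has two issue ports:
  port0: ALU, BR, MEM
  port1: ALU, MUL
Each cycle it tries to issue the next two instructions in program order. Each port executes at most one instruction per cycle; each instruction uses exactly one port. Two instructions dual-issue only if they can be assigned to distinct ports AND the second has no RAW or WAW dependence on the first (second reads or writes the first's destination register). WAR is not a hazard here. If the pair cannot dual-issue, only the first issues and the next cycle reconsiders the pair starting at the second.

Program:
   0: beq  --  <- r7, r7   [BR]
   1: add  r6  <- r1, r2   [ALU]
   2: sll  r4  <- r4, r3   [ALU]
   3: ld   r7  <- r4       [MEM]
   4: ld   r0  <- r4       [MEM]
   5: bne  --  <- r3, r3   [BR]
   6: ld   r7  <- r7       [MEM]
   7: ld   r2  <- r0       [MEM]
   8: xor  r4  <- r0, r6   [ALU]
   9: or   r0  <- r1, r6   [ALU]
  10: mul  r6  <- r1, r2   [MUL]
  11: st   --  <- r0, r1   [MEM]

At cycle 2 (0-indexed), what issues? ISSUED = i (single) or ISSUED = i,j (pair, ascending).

ISSUED = 3

t=0 i0/i1:beq/add ; 2-wide
t=1 i2:sll ; RAW r4
t=2 i3:ld ; no-port MEM/MEM
t=3 i4:ld ; no-port MEM/BR
t=4 i5:bne ; no-port BR/MEM
t=5 i6:ld ; no-port MEM/MEM
t=6 i7/i8:ld/xor ; 2-wide
t=7 i9/i10:or/mul ; 2-wide
t=8 i11:st ; tail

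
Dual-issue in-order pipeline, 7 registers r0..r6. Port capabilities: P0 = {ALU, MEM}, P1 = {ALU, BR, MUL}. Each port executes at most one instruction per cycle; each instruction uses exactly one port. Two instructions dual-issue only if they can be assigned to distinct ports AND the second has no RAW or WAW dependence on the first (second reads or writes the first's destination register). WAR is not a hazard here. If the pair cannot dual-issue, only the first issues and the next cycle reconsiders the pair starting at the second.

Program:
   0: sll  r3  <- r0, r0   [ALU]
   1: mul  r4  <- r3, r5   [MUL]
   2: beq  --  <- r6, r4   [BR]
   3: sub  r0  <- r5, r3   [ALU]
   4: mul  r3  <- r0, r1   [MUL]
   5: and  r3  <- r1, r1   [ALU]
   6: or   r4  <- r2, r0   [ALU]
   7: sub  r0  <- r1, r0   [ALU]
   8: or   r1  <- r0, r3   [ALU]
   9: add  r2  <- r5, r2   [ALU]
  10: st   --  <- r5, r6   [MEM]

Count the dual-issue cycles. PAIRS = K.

t=0 i0:sll.ALU ; RAW r3
t=1 i1:mul.MUL ; no-port MUL/BR
t=2 i2+i3:beq.BR sub.ALU ; 2-wide
t=3 i4:mul.MUL ; WAW r3
t=4 i5+i6:and.ALU or.ALU ; 2-wide
t=5 i7:sub.ALU ; RAW r0
t=6 i8+i9:or.ALU add.ALU ; 2-wide
t=7 i10:st.MEM ; tail

PAIRS = 3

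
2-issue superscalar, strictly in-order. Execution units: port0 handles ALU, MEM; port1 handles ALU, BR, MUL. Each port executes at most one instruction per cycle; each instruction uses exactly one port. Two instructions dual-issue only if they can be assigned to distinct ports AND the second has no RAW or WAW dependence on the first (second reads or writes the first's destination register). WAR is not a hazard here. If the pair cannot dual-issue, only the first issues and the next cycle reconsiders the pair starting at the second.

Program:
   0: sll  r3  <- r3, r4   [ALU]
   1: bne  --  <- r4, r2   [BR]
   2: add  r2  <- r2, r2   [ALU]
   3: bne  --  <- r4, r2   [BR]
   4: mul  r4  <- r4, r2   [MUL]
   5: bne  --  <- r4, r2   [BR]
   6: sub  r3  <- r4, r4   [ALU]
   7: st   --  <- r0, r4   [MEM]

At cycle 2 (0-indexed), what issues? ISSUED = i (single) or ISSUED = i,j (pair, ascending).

ISSUED = 3

[0] i0+i1  sll.ALU;bne.BR  -- 2-wide
[1] i2  add.ALU  -- RAW r2
[2] i3  bne.BR  -- no-port BR/MUL
[3] i4  mul.MUL  -- no-port MUL/BR
[4] i5+i6  bne.BR;sub.ALU  -- 2-wide
[5] i7  st.MEM  -- tail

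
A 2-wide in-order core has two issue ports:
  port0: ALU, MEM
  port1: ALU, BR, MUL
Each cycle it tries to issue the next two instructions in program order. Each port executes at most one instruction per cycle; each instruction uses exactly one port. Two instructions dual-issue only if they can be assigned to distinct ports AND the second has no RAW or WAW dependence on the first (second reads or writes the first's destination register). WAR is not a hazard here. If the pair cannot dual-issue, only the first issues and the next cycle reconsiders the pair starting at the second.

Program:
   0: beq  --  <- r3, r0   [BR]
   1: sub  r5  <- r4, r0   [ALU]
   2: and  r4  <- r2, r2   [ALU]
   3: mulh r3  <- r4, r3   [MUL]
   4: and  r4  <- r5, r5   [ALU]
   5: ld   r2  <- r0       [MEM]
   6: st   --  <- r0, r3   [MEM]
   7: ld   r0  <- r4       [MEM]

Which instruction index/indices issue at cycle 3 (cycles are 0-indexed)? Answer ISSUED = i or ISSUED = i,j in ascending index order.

ISSUED = 5

[0] i0,i1  beq.BR+sub.ALU  -- pair
[1] i2  and.ALU  -- RAW r4
[2] i3,i4  mulh.MUL+and.ALU  -- pair
[3] i5  ld.MEM  -- no-port MEM/MEM
[4] i6  st.MEM  -- no-port MEM/MEM
[5] i7  ld.MEM  -- tail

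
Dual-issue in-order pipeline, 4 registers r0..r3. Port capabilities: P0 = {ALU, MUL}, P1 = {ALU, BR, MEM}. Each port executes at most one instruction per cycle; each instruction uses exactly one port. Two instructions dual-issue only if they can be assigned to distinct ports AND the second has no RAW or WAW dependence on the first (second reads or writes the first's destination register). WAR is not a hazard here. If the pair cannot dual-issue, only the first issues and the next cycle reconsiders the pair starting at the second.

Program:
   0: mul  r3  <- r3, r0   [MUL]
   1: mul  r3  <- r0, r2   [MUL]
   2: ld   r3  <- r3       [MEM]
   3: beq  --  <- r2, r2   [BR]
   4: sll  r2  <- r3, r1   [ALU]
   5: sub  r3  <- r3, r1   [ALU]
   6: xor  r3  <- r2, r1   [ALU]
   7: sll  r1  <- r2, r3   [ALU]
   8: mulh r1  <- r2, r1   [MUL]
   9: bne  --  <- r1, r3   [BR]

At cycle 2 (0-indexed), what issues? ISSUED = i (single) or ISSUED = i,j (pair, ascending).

ISSUED = 2

[0] i0  mul.MUL  -- no-port MUL/MUL
[1] i1  mul.MUL  -- RAW+WAW r3
[2] i2  ld.MEM  -- no-port MEM/BR
[3] i3/i4  beq.BR sll.ALU  -- pair
[4] i5  sub.ALU  -- WAW r3
[5] i6  xor.ALU  -- RAW r3
[6] i7  sll.ALU  -- RAW+WAW r1
[7] i8  mulh.MUL  -- RAW r1
[8] i9  bne.BR  -- tail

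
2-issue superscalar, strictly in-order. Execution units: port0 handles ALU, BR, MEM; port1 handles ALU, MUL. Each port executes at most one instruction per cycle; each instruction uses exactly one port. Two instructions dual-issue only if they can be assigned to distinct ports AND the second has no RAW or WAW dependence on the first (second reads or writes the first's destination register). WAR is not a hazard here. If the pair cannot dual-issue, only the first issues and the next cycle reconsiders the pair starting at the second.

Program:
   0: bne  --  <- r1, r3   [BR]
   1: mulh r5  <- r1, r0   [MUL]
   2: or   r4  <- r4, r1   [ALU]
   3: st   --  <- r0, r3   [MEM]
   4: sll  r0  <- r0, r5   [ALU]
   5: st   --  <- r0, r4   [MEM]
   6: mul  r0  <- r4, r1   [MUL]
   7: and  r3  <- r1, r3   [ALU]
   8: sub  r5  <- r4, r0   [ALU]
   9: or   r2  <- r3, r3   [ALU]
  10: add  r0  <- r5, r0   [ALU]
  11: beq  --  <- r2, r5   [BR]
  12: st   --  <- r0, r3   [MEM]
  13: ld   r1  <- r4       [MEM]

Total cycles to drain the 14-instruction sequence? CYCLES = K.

CYCLES = 9

0. bne.BR+mulh.MUL @i0/i1  | dual
1. or.ALU+st.MEM @i2/i3  | dual
2. sll.ALU @i4  | RAW r0
3. st.MEM+mul.MUL @i5/i6  | dual
4. and.ALU+sub.ALU @i7/i8  | dual
5. or.ALU+add.ALU @i9/i10  | dual
6. beq.BR @i11  | no-port BR/MEM
7. st.MEM @i12  | no-port MEM/MEM
8. ld.MEM @i13  | tail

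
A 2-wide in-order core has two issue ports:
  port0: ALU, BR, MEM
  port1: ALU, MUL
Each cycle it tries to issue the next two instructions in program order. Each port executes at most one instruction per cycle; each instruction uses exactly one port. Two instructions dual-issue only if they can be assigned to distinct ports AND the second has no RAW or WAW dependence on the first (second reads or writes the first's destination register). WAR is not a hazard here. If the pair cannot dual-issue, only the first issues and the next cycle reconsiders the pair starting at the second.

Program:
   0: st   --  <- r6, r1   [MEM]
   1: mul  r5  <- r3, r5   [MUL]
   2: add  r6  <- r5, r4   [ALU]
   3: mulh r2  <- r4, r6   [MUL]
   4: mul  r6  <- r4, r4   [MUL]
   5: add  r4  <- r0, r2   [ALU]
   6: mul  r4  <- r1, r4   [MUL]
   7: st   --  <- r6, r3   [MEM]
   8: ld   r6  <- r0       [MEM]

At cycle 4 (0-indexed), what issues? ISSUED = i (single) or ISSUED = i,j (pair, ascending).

ISSUED = 6,7

#0 head=0: st.MEM;mul.MUL i0&i1 dual
#1 head=2: add.ALU i2 RAW r6
#2 head=3: mulh.MUL i3 no-port MUL/MUL
#3 head=4: mul.MUL;add.ALU i4&i5 dual
#4 head=6: mul.MUL;st.MEM i6&i7 dual
#5 head=8: ld.MEM i8 tail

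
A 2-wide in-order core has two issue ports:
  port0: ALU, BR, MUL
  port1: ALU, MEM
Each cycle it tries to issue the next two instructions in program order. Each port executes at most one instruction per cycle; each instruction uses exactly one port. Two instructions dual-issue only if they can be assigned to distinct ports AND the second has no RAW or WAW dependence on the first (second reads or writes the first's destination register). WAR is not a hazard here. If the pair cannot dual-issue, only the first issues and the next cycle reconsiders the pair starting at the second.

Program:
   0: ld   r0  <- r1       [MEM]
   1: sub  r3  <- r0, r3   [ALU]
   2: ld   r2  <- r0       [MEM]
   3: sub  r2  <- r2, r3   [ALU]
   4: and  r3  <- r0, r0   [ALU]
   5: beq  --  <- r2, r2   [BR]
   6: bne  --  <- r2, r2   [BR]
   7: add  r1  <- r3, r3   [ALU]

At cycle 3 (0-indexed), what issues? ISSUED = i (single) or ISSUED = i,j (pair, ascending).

#0 head=0: ld i0 RAW r0
#1 head=1: sub ld i1/i2 dual
#2 head=3: sub and i3/i4 dual
#3 head=5: beq i5 no-port BR/BR
#4 head=6: bne add i6/i7 dual

ISSUED = 5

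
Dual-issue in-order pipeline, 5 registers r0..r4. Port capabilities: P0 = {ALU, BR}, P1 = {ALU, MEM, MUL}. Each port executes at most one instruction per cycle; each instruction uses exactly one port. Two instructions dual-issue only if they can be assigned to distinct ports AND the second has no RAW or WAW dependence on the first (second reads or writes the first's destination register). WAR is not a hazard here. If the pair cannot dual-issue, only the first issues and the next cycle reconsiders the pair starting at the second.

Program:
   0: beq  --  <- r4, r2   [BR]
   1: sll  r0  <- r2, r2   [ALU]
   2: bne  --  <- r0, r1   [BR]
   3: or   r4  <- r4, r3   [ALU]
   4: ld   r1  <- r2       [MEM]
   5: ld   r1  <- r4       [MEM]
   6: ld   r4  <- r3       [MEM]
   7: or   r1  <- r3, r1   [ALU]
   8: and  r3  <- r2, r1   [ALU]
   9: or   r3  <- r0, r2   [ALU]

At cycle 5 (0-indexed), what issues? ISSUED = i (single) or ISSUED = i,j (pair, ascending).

ISSUED = 8

0. beq+sll @i0+i1  | 2-wide
1. bne+or @i2+i3  | 2-wide
2. ld @i4  | no-port MEM/MEM
3. ld @i5  | no-port MEM/MEM
4. ld+or @i6+i7  | 2-wide
5. and @i8  | WAW r3
6. or @i9  | tail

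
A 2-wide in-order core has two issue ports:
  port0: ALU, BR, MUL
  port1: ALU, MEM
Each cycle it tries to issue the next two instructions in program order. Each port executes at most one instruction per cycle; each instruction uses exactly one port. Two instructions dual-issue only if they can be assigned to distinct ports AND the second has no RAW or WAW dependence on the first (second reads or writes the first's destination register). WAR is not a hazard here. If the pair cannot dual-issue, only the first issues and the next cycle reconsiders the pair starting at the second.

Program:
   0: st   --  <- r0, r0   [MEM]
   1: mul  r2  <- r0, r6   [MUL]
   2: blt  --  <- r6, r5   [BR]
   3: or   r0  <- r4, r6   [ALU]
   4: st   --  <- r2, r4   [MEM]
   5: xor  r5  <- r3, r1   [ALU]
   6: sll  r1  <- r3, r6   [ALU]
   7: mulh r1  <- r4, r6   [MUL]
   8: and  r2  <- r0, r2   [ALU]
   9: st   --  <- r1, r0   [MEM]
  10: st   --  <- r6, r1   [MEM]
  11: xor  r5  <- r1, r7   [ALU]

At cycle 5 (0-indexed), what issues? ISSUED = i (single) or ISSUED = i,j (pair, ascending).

ISSUED = 9

#0 head=0: st+mul i0/i1 dual
#1 head=2: blt+or i2/i3 dual
#2 head=4: st+xor i4/i5 dual
#3 head=6: sll i6 WAW r1
#4 head=7: mulh+and i7/i8 dual
#5 head=9: st i9 no-port MEM/MEM
#6 head=10: st+xor i10/i11 dual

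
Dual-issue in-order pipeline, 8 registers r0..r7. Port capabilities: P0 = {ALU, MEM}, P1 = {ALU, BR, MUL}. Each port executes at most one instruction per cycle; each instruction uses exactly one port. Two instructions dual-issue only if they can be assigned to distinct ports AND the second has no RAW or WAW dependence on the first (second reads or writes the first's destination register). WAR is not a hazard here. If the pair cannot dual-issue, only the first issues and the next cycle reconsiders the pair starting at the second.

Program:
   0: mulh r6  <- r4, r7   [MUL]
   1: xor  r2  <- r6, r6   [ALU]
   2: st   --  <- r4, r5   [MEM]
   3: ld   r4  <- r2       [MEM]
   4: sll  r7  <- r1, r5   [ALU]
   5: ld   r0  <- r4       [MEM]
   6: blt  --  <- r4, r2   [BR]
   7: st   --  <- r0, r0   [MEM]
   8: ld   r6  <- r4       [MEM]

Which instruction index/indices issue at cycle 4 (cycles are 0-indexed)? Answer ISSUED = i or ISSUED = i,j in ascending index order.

t=0 i0:mulh ; RAW r6
t=1 i1+i2:xor+st ; 2-wide
t=2 i3+i4:ld+sll ; 2-wide
t=3 i5+i6:ld+blt ; 2-wide
t=4 i7:st ; no-port MEM/MEM
t=5 i8:ld ; tail

ISSUED = 7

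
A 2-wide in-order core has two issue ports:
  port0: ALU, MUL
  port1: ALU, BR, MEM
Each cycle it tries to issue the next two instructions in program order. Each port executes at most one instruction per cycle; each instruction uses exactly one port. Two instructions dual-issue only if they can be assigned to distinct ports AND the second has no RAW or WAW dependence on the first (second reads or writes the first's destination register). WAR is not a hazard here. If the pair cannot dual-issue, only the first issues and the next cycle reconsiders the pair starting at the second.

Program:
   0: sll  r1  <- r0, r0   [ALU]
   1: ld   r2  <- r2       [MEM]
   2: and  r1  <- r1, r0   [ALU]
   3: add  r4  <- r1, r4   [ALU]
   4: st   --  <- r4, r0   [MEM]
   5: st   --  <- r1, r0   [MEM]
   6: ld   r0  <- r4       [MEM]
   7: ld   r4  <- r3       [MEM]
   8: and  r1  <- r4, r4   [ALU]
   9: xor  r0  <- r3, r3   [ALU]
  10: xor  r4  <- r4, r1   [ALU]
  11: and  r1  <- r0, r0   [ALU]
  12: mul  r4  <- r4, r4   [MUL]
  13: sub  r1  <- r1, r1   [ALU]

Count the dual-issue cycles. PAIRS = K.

PAIRS = 4

  cy0 -> i0+i1 (sll.ALU/ld.MEM) dual
  cy1 -> i2 (and.ALU) RAW r1
  cy2 -> i3 (add.ALU) RAW r4
  cy3 -> i4 (st.MEM) no-port MEM/MEM
  cy4 -> i5 (st.MEM) no-port MEM/MEM
  cy5 -> i6 (ld.MEM) no-port MEM/MEM
  cy6 -> i7 (ld.MEM) RAW r4
  cy7 -> i8+i9 (and.ALU/xor.ALU) dual
  cy8 -> i10+i11 (xor.ALU/and.ALU) dual
  cy9 -> i12+i13 (mul.MUL/sub.ALU) dual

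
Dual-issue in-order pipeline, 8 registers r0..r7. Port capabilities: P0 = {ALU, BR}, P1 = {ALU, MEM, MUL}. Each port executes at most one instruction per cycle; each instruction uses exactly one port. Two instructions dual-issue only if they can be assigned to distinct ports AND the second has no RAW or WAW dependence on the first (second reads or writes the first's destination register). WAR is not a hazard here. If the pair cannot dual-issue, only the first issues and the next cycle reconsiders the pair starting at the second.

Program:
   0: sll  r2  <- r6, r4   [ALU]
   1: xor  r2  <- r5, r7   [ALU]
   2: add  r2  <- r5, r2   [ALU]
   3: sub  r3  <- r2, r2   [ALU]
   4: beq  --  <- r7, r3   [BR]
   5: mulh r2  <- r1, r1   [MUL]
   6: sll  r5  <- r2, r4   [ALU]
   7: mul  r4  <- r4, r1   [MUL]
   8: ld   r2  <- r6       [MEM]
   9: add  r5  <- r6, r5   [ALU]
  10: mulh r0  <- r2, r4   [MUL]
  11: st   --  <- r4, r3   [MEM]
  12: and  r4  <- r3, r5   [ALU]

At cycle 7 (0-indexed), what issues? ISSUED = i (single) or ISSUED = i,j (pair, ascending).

ISSUED = 10

  cy0 -> i0 (sll) WAW r2
  cy1 -> i1 (xor) RAW+WAW r2
  cy2 -> i2 (add) RAW r2
  cy3 -> i3 (sub) RAW r3
  cy4 -> i4,i5 (beq/mulh) 2-wide
  cy5 -> i6,i7 (sll/mul) 2-wide
  cy6 -> i8,i9 (ld/add) 2-wide
  cy7 -> i10 (mulh) no-port MUL/MEM
  cy8 -> i11,i12 (st/and) 2-wide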